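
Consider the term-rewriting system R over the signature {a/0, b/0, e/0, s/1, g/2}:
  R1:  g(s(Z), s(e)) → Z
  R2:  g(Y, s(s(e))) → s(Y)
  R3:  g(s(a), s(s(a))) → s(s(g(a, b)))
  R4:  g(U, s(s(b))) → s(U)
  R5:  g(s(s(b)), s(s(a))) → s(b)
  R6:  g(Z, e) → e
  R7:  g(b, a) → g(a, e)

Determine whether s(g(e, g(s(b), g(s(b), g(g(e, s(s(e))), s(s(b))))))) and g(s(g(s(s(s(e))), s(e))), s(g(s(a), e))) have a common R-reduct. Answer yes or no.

yes — NF(t₁) = s(s(e)), NF(t₂) = s(s(e))

Reduce t₁ = s(g(e, g(s(b), g(s(b), g(g(e, s(s(e))), s(s(b))))))):
1. s(g(e, g(s(b), g(s(b), g(g(e, s(s(e))), s(s(b)))))))  →  s(g(e, g(s(b), g(s(b), s(g(e, s(s(e))))))))   [R4 at 1.2.2.2]
2. s(g(e, g(s(b), g(s(b), s(g(e, s(s(e))))))))  →  s(g(e, g(s(b), g(s(b), s(s(e))))))   [R2 at 1.2.2.2.1]
3. s(g(e, g(s(b), g(s(b), s(s(e))))))  →  s(g(e, g(s(b), s(s(b)))))   [R2 at 1.2.2]
4. s(g(e, g(s(b), s(s(b)))))  →  s(g(e, s(s(b))))   [R4 at 1.2]
5. s(g(e, s(s(b))))  →  s(s(e))   [R4 at 1]

Reduce t₂ = g(s(g(s(s(s(e))), s(e))), s(g(s(a), e))):
1. g(s(g(s(s(s(e))), s(e))), s(g(s(a), e)))  →  g(s(s(s(e))), s(g(s(a), e)))   [R1 at 1.1]
2. g(s(s(s(e))), s(g(s(a), e)))  →  g(s(s(s(e))), s(e))   [R6 at 2.1]
3. g(s(s(s(e))), s(e))  →  s(s(e))   [R1 at ε]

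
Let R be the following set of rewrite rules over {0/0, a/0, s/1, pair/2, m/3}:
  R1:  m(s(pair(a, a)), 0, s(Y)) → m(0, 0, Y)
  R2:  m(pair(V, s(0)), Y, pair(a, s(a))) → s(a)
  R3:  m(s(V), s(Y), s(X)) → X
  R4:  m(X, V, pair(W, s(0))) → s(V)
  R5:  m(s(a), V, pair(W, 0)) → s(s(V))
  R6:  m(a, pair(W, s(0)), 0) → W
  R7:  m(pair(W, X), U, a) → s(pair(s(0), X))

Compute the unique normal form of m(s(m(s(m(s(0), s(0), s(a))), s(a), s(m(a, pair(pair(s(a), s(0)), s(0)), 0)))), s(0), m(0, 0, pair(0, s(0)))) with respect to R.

0

1. m(s(m(s(m(s(0), s(0), s(a))), s(a), s(m(a, pair(pair(s(a), s(0)), s(0)), 0)))), s(0), m(0, 0, pair(0, s(0))))  →  m(s(m(a, pair(pair(s(a), s(0)), s(0)), 0)), s(0), m(0, 0, pair(0, s(0))))   [R3 at 1.1]
2. m(s(m(a, pair(pair(s(a), s(0)), s(0)), 0)), s(0), m(0, 0, pair(0, s(0))))  →  m(s(pair(s(a), s(0))), s(0), m(0, 0, pair(0, s(0))))   [R6 at 1.1]
3. m(s(pair(s(a), s(0))), s(0), m(0, 0, pair(0, s(0))))  →  m(s(pair(s(a), s(0))), s(0), s(0))   [R4 at 3]
4. m(s(pair(s(a), s(0))), s(0), s(0))  →  0   [R3 at ε]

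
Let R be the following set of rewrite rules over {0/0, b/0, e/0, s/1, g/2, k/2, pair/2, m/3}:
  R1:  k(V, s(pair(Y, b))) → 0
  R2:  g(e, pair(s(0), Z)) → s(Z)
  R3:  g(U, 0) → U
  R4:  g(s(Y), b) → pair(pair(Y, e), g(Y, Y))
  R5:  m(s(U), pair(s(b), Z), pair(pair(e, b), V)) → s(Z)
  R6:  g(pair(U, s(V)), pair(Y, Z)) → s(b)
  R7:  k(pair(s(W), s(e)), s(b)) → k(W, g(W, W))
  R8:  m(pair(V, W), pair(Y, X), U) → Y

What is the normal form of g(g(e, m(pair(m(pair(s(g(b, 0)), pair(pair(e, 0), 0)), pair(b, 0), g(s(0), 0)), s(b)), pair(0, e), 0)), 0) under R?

e

1. g(g(e, m(pair(m(pair(s(g(b, 0)), pair(pair(e, 0), 0)), pair(b, 0), g(s(0), 0)), s(b)), pair(0, e), 0)), 0)  →  g(e, m(pair(m(pair(s(g(b, 0)), pair(pair(e, 0), 0)), pair(b, 0), g(s(0), 0)), s(b)), pair(0, e), 0))   [R3 at ε]
2. g(e, m(pair(m(pair(s(g(b, 0)), pair(pair(e, 0), 0)), pair(b, 0), g(s(0), 0)), s(b)), pair(0, e), 0))  →  g(e, 0)   [R8 at 2]
3. g(e, 0)  →  e   [R3 at ε]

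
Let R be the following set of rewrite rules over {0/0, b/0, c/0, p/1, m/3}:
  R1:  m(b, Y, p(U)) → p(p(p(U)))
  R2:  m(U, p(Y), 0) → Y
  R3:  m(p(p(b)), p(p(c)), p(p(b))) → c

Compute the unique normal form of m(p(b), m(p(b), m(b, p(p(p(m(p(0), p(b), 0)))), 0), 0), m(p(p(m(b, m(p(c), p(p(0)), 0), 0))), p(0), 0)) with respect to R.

1. m(p(b), m(p(b), m(b, p(p(p(m(p(0), p(b), 0)))), 0), 0), m(p(p(m(b, m(p(c), p(p(0)), 0), 0))), p(0), 0))  →  m(p(b), m(p(b), p(p(m(p(0), p(b), 0))), 0), m(p(p(m(b, m(p(c), p(p(0)), 0), 0))), p(0), 0))   [R2 at 2.2]
2. m(p(b), m(p(b), p(p(m(p(0), p(b), 0))), 0), m(p(p(m(b, m(p(c), p(p(0)), 0), 0))), p(0), 0))  →  m(p(b), p(m(p(0), p(b), 0)), m(p(p(m(b, m(p(c), p(p(0)), 0), 0))), p(0), 0))   [R2 at 2]
3. m(p(b), p(m(p(0), p(b), 0)), m(p(p(m(b, m(p(c), p(p(0)), 0), 0))), p(0), 0))  →  m(p(b), p(b), m(p(p(m(b, m(p(c), p(p(0)), 0), 0))), p(0), 0))   [R2 at 2.1]
4. m(p(b), p(b), m(p(p(m(b, m(p(c), p(p(0)), 0), 0))), p(0), 0))  →  m(p(b), p(b), 0)   [R2 at 3]
5. m(p(b), p(b), 0)  →  b   [R2 at ε]

b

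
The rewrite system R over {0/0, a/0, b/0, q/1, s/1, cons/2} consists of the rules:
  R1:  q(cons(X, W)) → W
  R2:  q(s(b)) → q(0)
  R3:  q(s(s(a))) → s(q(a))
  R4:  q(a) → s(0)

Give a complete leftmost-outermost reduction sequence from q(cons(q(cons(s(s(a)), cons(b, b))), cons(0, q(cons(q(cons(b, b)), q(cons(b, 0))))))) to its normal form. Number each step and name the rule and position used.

1. q(cons(q(cons(s(s(a)), cons(b, b))), cons(0, q(cons(q(cons(b, b)), q(cons(b, 0)))))))  →  cons(0, q(cons(q(cons(b, b)), q(cons(b, 0)))))   [R1 at ε]
2. cons(0, q(cons(q(cons(b, b)), q(cons(b, 0)))))  →  cons(0, q(cons(b, 0)))   [R1 at 2]
3. cons(0, q(cons(b, 0)))  →  cons(0, 0)   [R1 at 2]

cons(0, 0)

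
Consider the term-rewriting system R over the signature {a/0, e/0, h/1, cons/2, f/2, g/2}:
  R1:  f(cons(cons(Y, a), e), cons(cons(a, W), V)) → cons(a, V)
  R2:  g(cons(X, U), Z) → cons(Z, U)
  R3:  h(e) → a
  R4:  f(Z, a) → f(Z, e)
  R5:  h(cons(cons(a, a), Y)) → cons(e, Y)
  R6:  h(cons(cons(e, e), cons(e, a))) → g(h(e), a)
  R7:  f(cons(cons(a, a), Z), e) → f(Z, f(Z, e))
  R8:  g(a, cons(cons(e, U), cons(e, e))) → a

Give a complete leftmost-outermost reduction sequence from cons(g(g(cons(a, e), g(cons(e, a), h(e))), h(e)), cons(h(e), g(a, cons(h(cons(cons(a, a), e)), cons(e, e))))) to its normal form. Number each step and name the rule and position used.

1. cons(g(g(cons(a, e), g(cons(e, a), h(e))), h(e)), cons(h(e), g(a, cons(h(cons(cons(a, a), e)), cons(e, e)))))  →  cons(g(cons(g(cons(e, a), h(e)), e), h(e)), cons(h(e), g(a, cons(h(cons(cons(a, a), e)), cons(e, e)))))   [R2 at 1.1]
2. cons(g(cons(g(cons(e, a), h(e)), e), h(e)), cons(h(e), g(a, cons(h(cons(cons(a, a), e)), cons(e, e)))))  →  cons(cons(h(e), e), cons(h(e), g(a, cons(h(cons(cons(a, a), e)), cons(e, e)))))   [R2 at 1]
3. cons(cons(h(e), e), cons(h(e), g(a, cons(h(cons(cons(a, a), e)), cons(e, e)))))  →  cons(cons(a, e), cons(h(e), g(a, cons(h(cons(cons(a, a), e)), cons(e, e)))))   [R3 at 1.1]
4. cons(cons(a, e), cons(h(e), g(a, cons(h(cons(cons(a, a), e)), cons(e, e)))))  →  cons(cons(a, e), cons(a, g(a, cons(h(cons(cons(a, a), e)), cons(e, e)))))   [R3 at 2.1]
5. cons(cons(a, e), cons(a, g(a, cons(h(cons(cons(a, a), e)), cons(e, e)))))  →  cons(cons(a, e), cons(a, g(a, cons(cons(e, e), cons(e, e)))))   [R5 at 2.2.2.1]
6. cons(cons(a, e), cons(a, g(a, cons(cons(e, e), cons(e, e)))))  →  cons(cons(a, e), cons(a, a))   [R8 at 2.2]

cons(cons(a, e), cons(a, a))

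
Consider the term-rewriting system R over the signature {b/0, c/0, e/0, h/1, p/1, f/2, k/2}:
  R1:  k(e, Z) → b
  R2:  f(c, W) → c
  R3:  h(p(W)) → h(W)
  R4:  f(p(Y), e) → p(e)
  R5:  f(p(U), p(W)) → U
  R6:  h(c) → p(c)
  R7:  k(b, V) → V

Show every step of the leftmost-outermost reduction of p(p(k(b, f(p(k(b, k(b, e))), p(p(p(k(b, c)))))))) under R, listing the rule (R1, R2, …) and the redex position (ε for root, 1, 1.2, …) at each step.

p(p(e))

1. p(p(k(b, f(p(k(b, k(b, e))), p(p(p(k(b, c))))))))  →  p(p(f(p(k(b, k(b, e))), p(p(p(k(b, c)))))))   [R7 at 1.1]
2. p(p(f(p(k(b, k(b, e))), p(p(p(k(b, c)))))))  →  p(p(k(b, k(b, e))))   [R5 at 1.1]
3. p(p(k(b, k(b, e))))  →  p(p(k(b, e)))   [R7 at 1.1]
4. p(p(k(b, e)))  →  p(p(e))   [R7 at 1.1]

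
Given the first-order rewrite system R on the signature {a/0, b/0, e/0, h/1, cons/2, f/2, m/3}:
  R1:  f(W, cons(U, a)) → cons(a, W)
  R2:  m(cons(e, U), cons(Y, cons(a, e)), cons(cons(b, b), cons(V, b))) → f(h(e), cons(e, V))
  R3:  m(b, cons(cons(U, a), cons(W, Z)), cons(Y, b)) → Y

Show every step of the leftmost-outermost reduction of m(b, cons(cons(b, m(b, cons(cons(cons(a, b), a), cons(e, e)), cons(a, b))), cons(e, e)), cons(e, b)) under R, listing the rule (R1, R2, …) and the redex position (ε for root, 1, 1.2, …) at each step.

e

1. m(b, cons(cons(b, m(b, cons(cons(cons(a, b), a), cons(e, e)), cons(a, b))), cons(e, e)), cons(e, b))  →  m(b, cons(cons(b, a), cons(e, e)), cons(e, b))   [R3 at 2.1.2]
2. m(b, cons(cons(b, a), cons(e, e)), cons(e, b))  →  e   [R3 at ε]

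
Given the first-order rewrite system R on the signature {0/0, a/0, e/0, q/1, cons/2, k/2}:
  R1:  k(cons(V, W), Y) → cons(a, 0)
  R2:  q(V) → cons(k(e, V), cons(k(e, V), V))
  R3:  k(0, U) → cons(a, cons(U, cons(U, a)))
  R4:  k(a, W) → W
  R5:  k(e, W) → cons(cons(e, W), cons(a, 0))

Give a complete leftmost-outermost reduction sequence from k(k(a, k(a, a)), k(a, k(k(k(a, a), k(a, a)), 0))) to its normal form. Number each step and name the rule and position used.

0

1. k(k(a, k(a, a)), k(a, k(k(k(a, a), k(a, a)), 0)))  →  k(k(a, a), k(a, k(k(k(a, a), k(a, a)), 0)))   [R4 at 1]
2. k(k(a, a), k(a, k(k(k(a, a), k(a, a)), 0)))  →  k(a, k(a, k(k(k(a, a), k(a, a)), 0)))   [R4 at 1]
3. k(a, k(a, k(k(k(a, a), k(a, a)), 0)))  →  k(a, k(k(k(a, a), k(a, a)), 0))   [R4 at ε]
4. k(a, k(k(k(a, a), k(a, a)), 0))  →  k(k(k(a, a), k(a, a)), 0)   [R4 at ε]
5. k(k(k(a, a), k(a, a)), 0)  →  k(k(a, k(a, a)), 0)   [R4 at 1.1]
6. k(k(a, k(a, a)), 0)  →  k(k(a, a), 0)   [R4 at 1]
7. k(k(a, a), 0)  →  k(a, 0)   [R4 at 1]
8. k(a, 0)  →  0   [R4 at ε]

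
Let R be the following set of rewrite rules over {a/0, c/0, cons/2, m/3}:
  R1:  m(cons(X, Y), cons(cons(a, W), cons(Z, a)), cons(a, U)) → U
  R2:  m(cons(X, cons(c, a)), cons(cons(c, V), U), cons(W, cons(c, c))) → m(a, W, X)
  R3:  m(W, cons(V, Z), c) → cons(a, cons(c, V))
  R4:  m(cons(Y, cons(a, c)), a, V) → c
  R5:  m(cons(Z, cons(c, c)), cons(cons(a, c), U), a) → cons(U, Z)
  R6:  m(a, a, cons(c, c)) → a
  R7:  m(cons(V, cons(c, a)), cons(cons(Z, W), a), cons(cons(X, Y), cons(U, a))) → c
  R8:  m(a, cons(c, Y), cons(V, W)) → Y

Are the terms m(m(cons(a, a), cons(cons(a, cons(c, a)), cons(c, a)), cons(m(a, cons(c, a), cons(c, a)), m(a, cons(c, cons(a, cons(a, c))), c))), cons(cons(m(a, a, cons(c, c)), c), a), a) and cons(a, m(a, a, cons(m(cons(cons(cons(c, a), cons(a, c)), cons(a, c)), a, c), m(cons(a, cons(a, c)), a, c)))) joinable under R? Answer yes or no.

yes — NF(t₁) = cons(a, a), NF(t₂) = cons(a, a)

Reduce t₁ = m(m(cons(a, a), cons(cons(a, cons(c, a)), cons(c, a)), cons(m(a, cons(c, a), cons(c, a)), m(a, cons(c, cons(a, cons(a, c))), c))), cons(cons(m(a, a, cons(c, c)), c), a), a):
1. m(m(cons(a, a), cons(cons(a, cons(c, a)), cons(c, a)), cons(m(a, cons(c, a), cons(c, a)), m(a, cons(c, cons(a, cons(a, c))), c))), cons(cons(m(a, a, cons(c, c)), c), a), a)  →  m(m(cons(a, a), cons(cons(a, cons(c, a)), cons(c, a)), cons(a, m(a, cons(c, cons(a, cons(a, c))), c))), cons(cons(m(a, a, cons(c, c)), c), a), a)   [R8 at 1.3.1]
2. m(m(cons(a, a), cons(cons(a, cons(c, a)), cons(c, a)), cons(a, m(a, cons(c, cons(a, cons(a, c))), c))), cons(cons(m(a, a, cons(c, c)), c), a), a)  →  m(m(a, cons(c, cons(a, cons(a, c))), c), cons(cons(m(a, a, cons(c, c)), c), a), a)   [R1 at 1]
3. m(m(a, cons(c, cons(a, cons(a, c))), c), cons(cons(m(a, a, cons(c, c)), c), a), a)  →  m(cons(a, cons(c, c)), cons(cons(m(a, a, cons(c, c)), c), a), a)   [R3 at 1]
4. m(cons(a, cons(c, c)), cons(cons(m(a, a, cons(c, c)), c), a), a)  →  m(cons(a, cons(c, c)), cons(cons(a, c), a), a)   [R6 at 2.1.1]
5. m(cons(a, cons(c, c)), cons(cons(a, c), a), a)  →  cons(a, a)   [R5 at ε]

Reduce t₂ = cons(a, m(a, a, cons(m(cons(cons(cons(c, a), cons(a, c)), cons(a, c)), a, c), m(cons(a, cons(a, c)), a, c)))):
1. cons(a, m(a, a, cons(m(cons(cons(cons(c, a), cons(a, c)), cons(a, c)), a, c), m(cons(a, cons(a, c)), a, c))))  →  cons(a, m(a, a, cons(c, m(cons(a, cons(a, c)), a, c))))   [R4 at 2.3.1]
2. cons(a, m(a, a, cons(c, m(cons(a, cons(a, c)), a, c))))  →  cons(a, m(a, a, cons(c, c)))   [R4 at 2.3.2]
3. cons(a, m(a, a, cons(c, c)))  →  cons(a, a)   [R6 at 2]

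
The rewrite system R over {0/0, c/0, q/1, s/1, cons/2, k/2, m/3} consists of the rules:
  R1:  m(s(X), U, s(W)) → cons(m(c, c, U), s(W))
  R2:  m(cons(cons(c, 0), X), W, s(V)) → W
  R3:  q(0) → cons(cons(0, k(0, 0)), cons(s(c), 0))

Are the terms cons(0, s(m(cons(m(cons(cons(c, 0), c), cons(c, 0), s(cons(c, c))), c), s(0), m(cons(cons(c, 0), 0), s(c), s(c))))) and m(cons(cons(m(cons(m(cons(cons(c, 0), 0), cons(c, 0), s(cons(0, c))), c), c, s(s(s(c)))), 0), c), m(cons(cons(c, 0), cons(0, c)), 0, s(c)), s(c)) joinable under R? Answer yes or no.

no — NF(t₁) = cons(0, s(s(0))), NF(t₂) = 0

Reduce t₁ = cons(0, s(m(cons(m(cons(cons(c, 0), c), cons(c, 0), s(cons(c, c))), c), s(0), m(cons(cons(c, 0), 0), s(c), s(c))))):
1. cons(0, s(m(cons(m(cons(cons(c, 0), c), cons(c, 0), s(cons(c, c))), c), s(0), m(cons(cons(c, 0), 0), s(c), s(c)))))  →  cons(0, s(m(cons(cons(c, 0), c), s(0), m(cons(cons(c, 0), 0), s(c), s(c)))))   [R2 at 2.1.1.1]
2. cons(0, s(m(cons(cons(c, 0), c), s(0), m(cons(cons(c, 0), 0), s(c), s(c)))))  →  cons(0, s(m(cons(cons(c, 0), c), s(0), s(c))))   [R2 at 2.1.3]
3. cons(0, s(m(cons(cons(c, 0), c), s(0), s(c))))  →  cons(0, s(s(0)))   [R2 at 2.1]

Reduce t₂ = m(cons(cons(m(cons(m(cons(cons(c, 0), 0), cons(c, 0), s(cons(0, c))), c), c, s(s(s(c)))), 0), c), m(cons(cons(c, 0), cons(0, c)), 0, s(c)), s(c)):
1. m(cons(cons(m(cons(m(cons(cons(c, 0), 0), cons(c, 0), s(cons(0, c))), c), c, s(s(s(c)))), 0), c), m(cons(cons(c, 0), cons(0, c)), 0, s(c)), s(c))  →  m(cons(cons(m(cons(cons(c, 0), c), c, s(s(s(c)))), 0), c), m(cons(cons(c, 0), cons(0, c)), 0, s(c)), s(c))   [R2 at 1.1.1.1.1]
2. m(cons(cons(m(cons(cons(c, 0), c), c, s(s(s(c)))), 0), c), m(cons(cons(c, 0), cons(0, c)), 0, s(c)), s(c))  →  m(cons(cons(c, 0), c), m(cons(cons(c, 0), cons(0, c)), 0, s(c)), s(c))   [R2 at 1.1.1]
3. m(cons(cons(c, 0), c), m(cons(cons(c, 0), cons(0, c)), 0, s(c)), s(c))  →  m(cons(cons(c, 0), cons(0, c)), 0, s(c))   [R2 at ε]
4. m(cons(cons(c, 0), cons(0, c)), 0, s(c))  →  0   [R2 at ε]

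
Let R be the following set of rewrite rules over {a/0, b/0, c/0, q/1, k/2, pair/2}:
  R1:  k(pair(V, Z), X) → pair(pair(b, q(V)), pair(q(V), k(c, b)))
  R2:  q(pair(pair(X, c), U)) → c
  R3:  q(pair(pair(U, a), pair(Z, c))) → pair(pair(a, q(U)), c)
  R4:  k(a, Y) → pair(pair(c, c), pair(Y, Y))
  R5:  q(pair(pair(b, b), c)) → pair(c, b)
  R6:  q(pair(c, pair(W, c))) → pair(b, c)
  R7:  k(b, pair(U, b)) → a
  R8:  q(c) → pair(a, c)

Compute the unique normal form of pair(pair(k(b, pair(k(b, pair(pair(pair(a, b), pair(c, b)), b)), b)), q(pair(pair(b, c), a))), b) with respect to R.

1. pair(pair(k(b, pair(k(b, pair(pair(pair(a, b), pair(c, b)), b)), b)), q(pair(pair(b, c), a))), b)  →  pair(pair(a, q(pair(pair(b, c), a))), b)   [R7 at 1.1]
2. pair(pair(a, q(pair(pair(b, c), a))), b)  →  pair(pair(a, c), b)   [R2 at 1.2]

pair(pair(a, c), b)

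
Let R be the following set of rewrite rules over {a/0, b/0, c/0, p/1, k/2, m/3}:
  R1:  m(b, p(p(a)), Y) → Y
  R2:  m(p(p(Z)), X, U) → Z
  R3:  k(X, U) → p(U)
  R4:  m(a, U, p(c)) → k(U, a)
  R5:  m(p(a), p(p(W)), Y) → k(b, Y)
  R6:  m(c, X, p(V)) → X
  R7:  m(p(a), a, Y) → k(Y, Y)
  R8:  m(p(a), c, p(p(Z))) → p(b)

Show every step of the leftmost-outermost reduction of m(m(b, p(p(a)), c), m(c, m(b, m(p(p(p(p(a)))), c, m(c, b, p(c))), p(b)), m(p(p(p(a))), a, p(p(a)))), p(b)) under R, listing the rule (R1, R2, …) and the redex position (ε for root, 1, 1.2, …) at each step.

p(b)

1. m(m(b, p(p(a)), c), m(c, m(b, m(p(p(p(p(a)))), c, m(c, b, p(c))), p(b)), m(p(p(p(a))), a, p(p(a)))), p(b))  →  m(c, m(c, m(b, m(p(p(p(p(a)))), c, m(c, b, p(c))), p(b)), m(p(p(p(a))), a, p(p(a)))), p(b))   [R1 at 1]
2. m(c, m(c, m(b, m(p(p(p(p(a)))), c, m(c, b, p(c))), p(b)), m(p(p(p(a))), a, p(p(a)))), p(b))  →  m(c, m(b, m(p(p(p(p(a)))), c, m(c, b, p(c))), p(b)), m(p(p(p(a))), a, p(p(a))))   [R6 at ε]
3. m(c, m(b, m(p(p(p(p(a)))), c, m(c, b, p(c))), p(b)), m(p(p(p(a))), a, p(p(a))))  →  m(c, m(b, p(p(a)), p(b)), m(p(p(p(a))), a, p(p(a))))   [R2 at 2.2]
4. m(c, m(b, p(p(a)), p(b)), m(p(p(p(a))), a, p(p(a))))  →  m(c, p(b), m(p(p(p(a))), a, p(p(a))))   [R1 at 2]
5. m(c, p(b), m(p(p(p(a))), a, p(p(a))))  →  m(c, p(b), p(a))   [R2 at 3]
6. m(c, p(b), p(a))  →  p(b)   [R6 at ε]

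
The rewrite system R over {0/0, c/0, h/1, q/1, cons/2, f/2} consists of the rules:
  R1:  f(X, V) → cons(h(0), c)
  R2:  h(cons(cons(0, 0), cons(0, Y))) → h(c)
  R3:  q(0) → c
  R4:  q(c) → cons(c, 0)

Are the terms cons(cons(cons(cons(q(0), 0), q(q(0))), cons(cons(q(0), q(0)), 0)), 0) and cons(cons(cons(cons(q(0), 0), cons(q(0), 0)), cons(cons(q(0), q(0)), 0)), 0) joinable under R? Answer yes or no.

yes — NF(t₁) = cons(cons(cons(cons(c, 0), cons(c, 0)), cons(cons(c, c), 0)), 0), NF(t₂) = cons(cons(cons(cons(c, 0), cons(c, 0)), cons(cons(c, c), 0)), 0)

Reduce t₁ = cons(cons(cons(cons(q(0), 0), q(q(0))), cons(cons(q(0), q(0)), 0)), 0):
1. cons(cons(cons(cons(q(0), 0), q(q(0))), cons(cons(q(0), q(0)), 0)), 0)  →  cons(cons(cons(cons(c, 0), q(q(0))), cons(cons(q(0), q(0)), 0)), 0)   [R3 at 1.1.1.1]
2. cons(cons(cons(cons(c, 0), q(q(0))), cons(cons(q(0), q(0)), 0)), 0)  →  cons(cons(cons(cons(c, 0), q(c)), cons(cons(q(0), q(0)), 0)), 0)   [R3 at 1.1.2.1]
3. cons(cons(cons(cons(c, 0), q(c)), cons(cons(q(0), q(0)), 0)), 0)  →  cons(cons(cons(cons(c, 0), cons(c, 0)), cons(cons(q(0), q(0)), 0)), 0)   [R4 at 1.1.2]
4. cons(cons(cons(cons(c, 0), cons(c, 0)), cons(cons(q(0), q(0)), 0)), 0)  →  cons(cons(cons(cons(c, 0), cons(c, 0)), cons(cons(c, q(0)), 0)), 0)   [R3 at 1.2.1.1]
5. cons(cons(cons(cons(c, 0), cons(c, 0)), cons(cons(c, q(0)), 0)), 0)  →  cons(cons(cons(cons(c, 0), cons(c, 0)), cons(cons(c, c), 0)), 0)   [R3 at 1.2.1.2]

Reduce t₂ = cons(cons(cons(cons(q(0), 0), cons(q(0), 0)), cons(cons(q(0), q(0)), 0)), 0):
1. cons(cons(cons(cons(q(0), 0), cons(q(0), 0)), cons(cons(q(0), q(0)), 0)), 0)  →  cons(cons(cons(cons(c, 0), cons(q(0), 0)), cons(cons(q(0), q(0)), 0)), 0)   [R3 at 1.1.1.1]
2. cons(cons(cons(cons(c, 0), cons(q(0), 0)), cons(cons(q(0), q(0)), 0)), 0)  →  cons(cons(cons(cons(c, 0), cons(c, 0)), cons(cons(q(0), q(0)), 0)), 0)   [R3 at 1.1.2.1]
3. cons(cons(cons(cons(c, 0), cons(c, 0)), cons(cons(q(0), q(0)), 0)), 0)  →  cons(cons(cons(cons(c, 0), cons(c, 0)), cons(cons(c, q(0)), 0)), 0)   [R3 at 1.2.1.1]
4. cons(cons(cons(cons(c, 0), cons(c, 0)), cons(cons(c, q(0)), 0)), 0)  →  cons(cons(cons(cons(c, 0), cons(c, 0)), cons(cons(c, c), 0)), 0)   [R3 at 1.2.1.2]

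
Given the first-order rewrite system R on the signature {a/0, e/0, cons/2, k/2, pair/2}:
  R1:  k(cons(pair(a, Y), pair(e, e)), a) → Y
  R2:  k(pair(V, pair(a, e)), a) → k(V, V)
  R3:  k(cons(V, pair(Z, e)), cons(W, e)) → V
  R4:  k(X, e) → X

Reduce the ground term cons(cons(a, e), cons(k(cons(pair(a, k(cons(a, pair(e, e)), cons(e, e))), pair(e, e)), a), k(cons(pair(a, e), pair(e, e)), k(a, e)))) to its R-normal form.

1. cons(cons(a, e), cons(k(cons(pair(a, k(cons(a, pair(e, e)), cons(e, e))), pair(e, e)), a), k(cons(pair(a, e), pair(e, e)), k(a, e))))  →  cons(cons(a, e), cons(k(cons(a, pair(e, e)), cons(e, e)), k(cons(pair(a, e), pair(e, e)), k(a, e))))   [R1 at 2.1]
2. cons(cons(a, e), cons(k(cons(a, pair(e, e)), cons(e, e)), k(cons(pair(a, e), pair(e, e)), k(a, e))))  →  cons(cons(a, e), cons(a, k(cons(pair(a, e), pair(e, e)), k(a, e))))   [R3 at 2.1]
3. cons(cons(a, e), cons(a, k(cons(pair(a, e), pair(e, e)), k(a, e))))  →  cons(cons(a, e), cons(a, k(cons(pair(a, e), pair(e, e)), a)))   [R4 at 2.2.2]
4. cons(cons(a, e), cons(a, k(cons(pair(a, e), pair(e, e)), a)))  →  cons(cons(a, e), cons(a, e))   [R1 at 2.2]

cons(cons(a, e), cons(a, e))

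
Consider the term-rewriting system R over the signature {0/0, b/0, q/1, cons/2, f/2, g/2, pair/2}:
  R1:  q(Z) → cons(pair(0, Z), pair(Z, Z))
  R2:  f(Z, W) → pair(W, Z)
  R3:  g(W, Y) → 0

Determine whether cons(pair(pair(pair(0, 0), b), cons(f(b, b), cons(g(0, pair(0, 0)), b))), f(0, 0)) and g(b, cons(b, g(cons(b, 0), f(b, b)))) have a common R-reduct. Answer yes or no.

Reduce t₁ = cons(pair(pair(pair(0, 0), b), cons(f(b, b), cons(g(0, pair(0, 0)), b))), f(0, 0)):
1. cons(pair(pair(pair(0, 0), b), cons(f(b, b), cons(g(0, pair(0, 0)), b))), f(0, 0))  →  cons(pair(pair(pair(0, 0), b), cons(pair(b, b), cons(g(0, pair(0, 0)), b))), f(0, 0))   [R2 at 1.2.1]
2. cons(pair(pair(pair(0, 0), b), cons(pair(b, b), cons(g(0, pair(0, 0)), b))), f(0, 0))  →  cons(pair(pair(pair(0, 0), b), cons(pair(b, b), cons(0, b))), f(0, 0))   [R3 at 1.2.2.1]
3. cons(pair(pair(pair(0, 0), b), cons(pair(b, b), cons(0, b))), f(0, 0))  →  cons(pair(pair(pair(0, 0), b), cons(pair(b, b), cons(0, b))), pair(0, 0))   [R2 at 2]

Reduce t₂ = g(b, cons(b, g(cons(b, 0), f(b, b)))):
1. g(b, cons(b, g(cons(b, 0), f(b, b))))  →  0   [R3 at ε]

no — NF(t₁) = cons(pair(pair(pair(0, 0), b), cons(pair(b, b), cons(0, b))), pair(0, 0)), NF(t₂) = 0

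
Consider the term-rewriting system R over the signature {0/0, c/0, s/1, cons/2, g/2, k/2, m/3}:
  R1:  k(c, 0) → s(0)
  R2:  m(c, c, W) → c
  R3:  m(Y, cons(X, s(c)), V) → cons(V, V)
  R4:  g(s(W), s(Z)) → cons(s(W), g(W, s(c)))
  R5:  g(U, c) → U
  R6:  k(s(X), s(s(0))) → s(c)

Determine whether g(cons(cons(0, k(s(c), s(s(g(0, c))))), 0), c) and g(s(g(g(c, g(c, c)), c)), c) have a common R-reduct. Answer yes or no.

no — NF(t₁) = cons(cons(0, s(c)), 0), NF(t₂) = s(c)

Reduce t₁ = g(cons(cons(0, k(s(c), s(s(g(0, c))))), 0), c):
1. g(cons(cons(0, k(s(c), s(s(g(0, c))))), 0), c)  →  cons(cons(0, k(s(c), s(s(g(0, c))))), 0)   [R5 at ε]
2. cons(cons(0, k(s(c), s(s(g(0, c))))), 0)  →  cons(cons(0, k(s(c), s(s(0)))), 0)   [R5 at 1.2.2.1.1]
3. cons(cons(0, k(s(c), s(s(0)))), 0)  →  cons(cons(0, s(c)), 0)   [R6 at 1.2]

Reduce t₂ = g(s(g(g(c, g(c, c)), c)), c):
1. g(s(g(g(c, g(c, c)), c)), c)  →  s(g(g(c, g(c, c)), c))   [R5 at ε]
2. s(g(g(c, g(c, c)), c))  →  s(g(c, g(c, c)))   [R5 at 1]
3. s(g(c, g(c, c)))  →  s(g(c, c))   [R5 at 1.2]
4. s(g(c, c))  →  s(c)   [R5 at 1]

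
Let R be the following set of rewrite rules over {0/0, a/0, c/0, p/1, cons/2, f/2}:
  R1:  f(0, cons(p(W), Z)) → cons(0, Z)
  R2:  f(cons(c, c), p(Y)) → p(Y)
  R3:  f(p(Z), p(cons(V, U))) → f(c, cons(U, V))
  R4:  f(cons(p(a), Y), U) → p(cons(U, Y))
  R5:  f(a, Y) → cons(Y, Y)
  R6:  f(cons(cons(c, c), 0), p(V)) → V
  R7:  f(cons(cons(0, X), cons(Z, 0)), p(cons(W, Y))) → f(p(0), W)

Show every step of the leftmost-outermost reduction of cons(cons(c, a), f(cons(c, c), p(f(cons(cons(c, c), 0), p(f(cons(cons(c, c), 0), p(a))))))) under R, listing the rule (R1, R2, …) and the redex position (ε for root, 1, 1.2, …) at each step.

1. cons(cons(c, a), f(cons(c, c), p(f(cons(cons(c, c), 0), p(f(cons(cons(c, c), 0), p(a)))))))  →  cons(cons(c, a), p(f(cons(cons(c, c), 0), p(f(cons(cons(c, c), 0), p(a))))))   [R2 at 2]
2. cons(cons(c, a), p(f(cons(cons(c, c), 0), p(f(cons(cons(c, c), 0), p(a))))))  →  cons(cons(c, a), p(f(cons(cons(c, c), 0), p(a))))   [R6 at 2.1]
3. cons(cons(c, a), p(f(cons(cons(c, c), 0), p(a))))  →  cons(cons(c, a), p(a))   [R6 at 2.1]

cons(cons(c, a), p(a))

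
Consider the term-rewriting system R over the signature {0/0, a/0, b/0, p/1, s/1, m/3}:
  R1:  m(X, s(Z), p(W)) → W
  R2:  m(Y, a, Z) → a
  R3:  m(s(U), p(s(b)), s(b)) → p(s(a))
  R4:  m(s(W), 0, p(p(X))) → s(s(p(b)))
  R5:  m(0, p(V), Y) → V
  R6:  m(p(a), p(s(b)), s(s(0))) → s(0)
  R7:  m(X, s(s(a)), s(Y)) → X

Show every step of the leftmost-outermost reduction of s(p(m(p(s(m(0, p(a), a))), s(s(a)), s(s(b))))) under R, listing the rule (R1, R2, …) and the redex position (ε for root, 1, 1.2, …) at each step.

s(p(p(s(a))))

1. s(p(m(p(s(m(0, p(a), a))), s(s(a)), s(s(b)))))  →  s(p(p(s(m(0, p(a), a)))))   [R7 at 1.1]
2. s(p(p(s(m(0, p(a), a)))))  →  s(p(p(s(a))))   [R5 at 1.1.1.1]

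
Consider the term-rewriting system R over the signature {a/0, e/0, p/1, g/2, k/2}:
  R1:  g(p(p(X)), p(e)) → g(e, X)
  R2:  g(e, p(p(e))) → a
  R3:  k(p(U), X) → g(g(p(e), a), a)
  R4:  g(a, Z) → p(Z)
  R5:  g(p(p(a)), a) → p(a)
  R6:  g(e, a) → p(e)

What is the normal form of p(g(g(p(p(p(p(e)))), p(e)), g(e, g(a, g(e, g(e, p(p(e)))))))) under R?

1. p(g(g(p(p(p(p(e)))), p(e)), g(e, g(a, g(e, g(e, p(p(e))))))))  →  p(g(g(e, p(p(e))), g(e, g(a, g(e, g(e, p(p(e))))))))   [R1 at 1.1]
2. p(g(g(e, p(p(e))), g(e, g(a, g(e, g(e, p(p(e))))))))  →  p(g(a, g(e, g(a, g(e, g(e, p(p(e))))))))   [R2 at 1.1]
3. p(g(a, g(e, g(a, g(e, g(e, p(p(e))))))))  →  p(p(g(e, g(a, g(e, g(e, p(p(e))))))))   [R4 at 1]
4. p(p(g(e, g(a, g(e, g(e, p(p(e))))))))  →  p(p(g(e, p(g(e, g(e, p(p(e))))))))   [R4 at 1.1.2]
5. p(p(g(e, p(g(e, g(e, p(p(e))))))))  →  p(p(g(e, p(g(e, a)))))   [R2 at 1.1.2.1.2]
6. p(p(g(e, p(g(e, a)))))  →  p(p(g(e, p(p(e)))))   [R6 at 1.1.2.1]
7. p(p(g(e, p(p(e)))))  →  p(p(a))   [R2 at 1.1]

p(p(a))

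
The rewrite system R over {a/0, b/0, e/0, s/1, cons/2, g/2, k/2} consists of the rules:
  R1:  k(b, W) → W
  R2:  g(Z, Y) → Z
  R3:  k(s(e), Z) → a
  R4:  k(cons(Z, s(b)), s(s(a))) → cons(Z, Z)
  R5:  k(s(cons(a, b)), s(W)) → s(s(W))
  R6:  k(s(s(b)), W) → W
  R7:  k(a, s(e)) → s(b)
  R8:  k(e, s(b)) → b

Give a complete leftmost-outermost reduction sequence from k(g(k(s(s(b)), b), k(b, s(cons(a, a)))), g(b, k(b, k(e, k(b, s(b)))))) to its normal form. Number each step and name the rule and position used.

b

1. k(g(k(s(s(b)), b), k(b, s(cons(a, a)))), g(b, k(b, k(e, k(b, s(b))))))  →  k(k(s(s(b)), b), g(b, k(b, k(e, k(b, s(b))))))   [R2 at 1]
2. k(k(s(s(b)), b), g(b, k(b, k(e, k(b, s(b))))))  →  k(b, g(b, k(b, k(e, k(b, s(b))))))   [R6 at 1]
3. k(b, g(b, k(b, k(e, k(b, s(b))))))  →  g(b, k(b, k(e, k(b, s(b)))))   [R1 at ε]
4. g(b, k(b, k(e, k(b, s(b)))))  →  b   [R2 at ε]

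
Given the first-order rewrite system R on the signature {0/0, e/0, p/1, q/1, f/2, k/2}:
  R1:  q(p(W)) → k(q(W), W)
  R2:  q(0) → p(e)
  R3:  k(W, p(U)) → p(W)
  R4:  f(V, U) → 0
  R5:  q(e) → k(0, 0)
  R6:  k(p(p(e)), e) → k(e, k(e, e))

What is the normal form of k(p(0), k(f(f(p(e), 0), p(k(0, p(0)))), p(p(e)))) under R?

p(p(0))

1. k(p(0), k(f(f(p(e), 0), p(k(0, p(0)))), p(p(e))))  →  k(p(0), p(f(f(p(e), 0), p(k(0, p(0))))))   [R3 at 2]
2. k(p(0), p(f(f(p(e), 0), p(k(0, p(0))))))  →  p(p(0))   [R3 at ε]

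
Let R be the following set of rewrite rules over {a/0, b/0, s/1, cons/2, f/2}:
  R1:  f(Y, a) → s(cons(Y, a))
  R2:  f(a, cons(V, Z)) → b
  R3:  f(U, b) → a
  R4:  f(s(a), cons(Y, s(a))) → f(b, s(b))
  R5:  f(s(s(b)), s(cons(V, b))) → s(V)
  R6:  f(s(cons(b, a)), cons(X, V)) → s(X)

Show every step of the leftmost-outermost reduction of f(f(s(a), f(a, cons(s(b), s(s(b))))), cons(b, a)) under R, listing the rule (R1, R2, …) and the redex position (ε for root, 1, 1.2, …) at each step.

b

1. f(f(s(a), f(a, cons(s(b), s(s(b))))), cons(b, a))  →  f(f(s(a), b), cons(b, a))   [R2 at 1.2]
2. f(f(s(a), b), cons(b, a))  →  f(a, cons(b, a))   [R3 at 1]
3. f(a, cons(b, a))  →  b   [R2 at ε]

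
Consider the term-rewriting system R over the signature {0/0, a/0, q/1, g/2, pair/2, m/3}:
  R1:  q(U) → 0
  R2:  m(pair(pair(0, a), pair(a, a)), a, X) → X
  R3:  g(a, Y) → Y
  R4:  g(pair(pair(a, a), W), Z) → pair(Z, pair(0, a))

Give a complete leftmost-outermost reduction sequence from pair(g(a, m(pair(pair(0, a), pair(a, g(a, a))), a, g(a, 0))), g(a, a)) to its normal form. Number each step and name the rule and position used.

pair(0, a)

1. pair(g(a, m(pair(pair(0, a), pair(a, g(a, a))), a, g(a, 0))), g(a, a))  →  pair(m(pair(pair(0, a), pair(a, g(a, a))), a, g(a, 0)), g(a, a))   [R3 at 1]
2. pair(m(pair(pair(0, a), pair(a, g(a, a))), a, g(a, 0)), g(a, a))  →  pair(m(pair(pair(0, a), pair(a, a)), a, g(a, 0)), g(a, a))   [R3 at 1.1.2.2]
3. pair(m(pair(pair(0, a), pair(a, a)), a, g(a, 0)), g(a, a))  →  pair(g(a, 0), g(a, a))   [R2 at 1]
4. pair(g(a, 0), g(a, a))  →  pair(0, g(a, a))   [R3 at 1]
5. pair(0, g(a, a))  →  pair(0, a)   [R3 at 2]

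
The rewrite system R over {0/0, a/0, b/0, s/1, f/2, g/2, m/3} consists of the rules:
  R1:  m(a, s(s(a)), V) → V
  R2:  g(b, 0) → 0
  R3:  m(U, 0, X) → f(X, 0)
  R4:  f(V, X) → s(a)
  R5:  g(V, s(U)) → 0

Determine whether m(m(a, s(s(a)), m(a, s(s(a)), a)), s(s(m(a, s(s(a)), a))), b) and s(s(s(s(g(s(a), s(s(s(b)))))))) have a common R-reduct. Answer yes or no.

no — NF(t₁) = b, NF(t₂) = s(s(s(s(0))))

Reduce t₁ = m(m(a, s(s(a)), m(a, s(s(a)), a)), s(s(m(a, s(s(a)), a))), b):
1. m(m(a, s(s(a)), m(a, s(s(a)), a)), s(s(m(a, s(s(a)), a))), b)  →  m(m(a, s(s(a)), a), s(s(m(a, s(s(a)), a))), b)   [R1 at 1]
2. m(m(a, s(s(a)), a), s(s(m(a, s(s(a)), a))), b)  →  m(a, s(s(m(a, s(s(a)), a))), b)   [R1 at 1]
3. m(a, s(s(m(a, s(s(a)), a))), b)  →  m(a, s(s(a)), b)   [R1 at 2.1.1]
4. m(a, s(s(a)), b)  →  b   [R1 at ε]

Reduce t₂ = s(s(s(s(g(s(a), s(s(s(b)))))))):
1. s(s(s(s(g(s(a), s(s(s(b))))))))  →  s(s(s(s(0))))   [R5 at 1.1.1.1]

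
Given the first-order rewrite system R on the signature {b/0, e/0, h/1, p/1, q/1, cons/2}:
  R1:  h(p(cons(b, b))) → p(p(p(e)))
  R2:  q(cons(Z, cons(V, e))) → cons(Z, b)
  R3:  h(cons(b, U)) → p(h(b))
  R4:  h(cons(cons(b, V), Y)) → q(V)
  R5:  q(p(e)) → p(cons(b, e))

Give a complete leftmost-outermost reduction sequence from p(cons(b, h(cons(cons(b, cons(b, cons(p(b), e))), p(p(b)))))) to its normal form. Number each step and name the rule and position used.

1. p(cons(b, h(cons(cons(b, cons(b, cons(p(b), e))), p(p(b))))))  →  p(cons(b, q(cons(b, cons(p(b), e)))))   [R4 at 1.2]
2. p(cons(b, q(cons(b, cons(p(b), e)))))  →  p(cons(b, cons(b, b)))   [R2 at 1.2]

p(cons(b, cons(b, b)))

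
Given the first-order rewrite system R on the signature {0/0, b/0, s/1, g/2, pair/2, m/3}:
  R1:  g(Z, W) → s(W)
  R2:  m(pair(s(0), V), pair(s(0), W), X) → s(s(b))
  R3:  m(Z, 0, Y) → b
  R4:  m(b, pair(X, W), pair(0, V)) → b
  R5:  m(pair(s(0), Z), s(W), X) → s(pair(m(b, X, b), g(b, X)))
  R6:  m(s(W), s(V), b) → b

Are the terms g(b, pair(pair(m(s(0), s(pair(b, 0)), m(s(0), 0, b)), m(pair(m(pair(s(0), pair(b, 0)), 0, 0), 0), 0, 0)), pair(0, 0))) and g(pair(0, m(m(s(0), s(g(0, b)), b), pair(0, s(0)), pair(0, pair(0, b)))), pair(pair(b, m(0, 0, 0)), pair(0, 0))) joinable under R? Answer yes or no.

yes — NF(t₁) = s(pair(pair(b, b), pair(0, 0))), NF(t₂) = s(pair(pair(b, b), pair(0, 0)))

Reduce t₁ = g(b, pair(pair(m(s(0), s(pair(b, 0)), m(s(0), 0, b)), m(pair(m(pair(s(0), pair(b, 0)), 0, 0), 0), 0, 0)), pair(0, 0))):
1. g(b, pair(pair(m(s(0), s(pair(b, 0)), m(s(0), 0, b)), m(pair(m(pair(s(0), pair(b, 0)), 0, 0), 0), 0, 0)), pair(0, 0)))  →  s(pair(pair(m(s(0), s(pair(b, 0)), m(s(0), 0, b)), m(pair(m(pair(s(0), pair(b, 0)), 0, 0), 0), 0, 0)), pair(0, 0)))   [R1 at ε]
2. s(pair(pair(m(s(0), s(pair(b, 0)), m(s(0), 0, b)), m(pair(m(pair(s(0), pair(b, 0)), 0, 0), 0), 0, 0)), pair(0, 0)))  →  s(pair(pair(m(s(0), s(pair(b, 0)), b), m(pair(m(pair(s(0), pair(b, 0)), 0, 0), 0), 0, 0)), pair(0, 0)))   [R3 at 1.1.1.3]
3. s(pair(pair(m(s(0), s(pair(b, 0)), b), m(pair(m(pair(s(0), pair(b, 0)), 0, 0), 0), 0, 0)), pair(0, 0)))  →  s(pair(pair(b, m(pair(m(pair(s(0), pair(b, 0)), 0, 0), 0), 0, 0)), pair(0, 0)))   [R6 at 1.1.1]
4. s(pair(pair(b, m(pair(m(pair(s(0), pair(b, 0)), 0, 0), 0), 0, 0)), pair(0, 0)))  →  s(pair(pair(b, b), pair(0, 0)))   [R3 at 1.1.2]

Reduce t₂ = g(pair(0, m(m(s(0), s(g(0, b)), b), pair(0, s(0)), pair(0, pair(0, b)))), pair(pair(b, m(0, 0, 0)), pair(0, 0))):
1. g(pair(0, m(m(s(0), s(g(0, b)), b), pair(0, s(0)), pair(0, pair(0, b)))), pair(pair(b, m(0, 0, 0)), pair(0, 0)))  →  s(pair(pair(b, m(0, 0, 0)), pair(0, 0)))   [R1 at ε]
2. s(pair(pair(b, m(0, 0, 0)), pair(0, 0)))  →  s(pair(pair(b, b), pair(0, 0)))   [R3 at 1.1.2]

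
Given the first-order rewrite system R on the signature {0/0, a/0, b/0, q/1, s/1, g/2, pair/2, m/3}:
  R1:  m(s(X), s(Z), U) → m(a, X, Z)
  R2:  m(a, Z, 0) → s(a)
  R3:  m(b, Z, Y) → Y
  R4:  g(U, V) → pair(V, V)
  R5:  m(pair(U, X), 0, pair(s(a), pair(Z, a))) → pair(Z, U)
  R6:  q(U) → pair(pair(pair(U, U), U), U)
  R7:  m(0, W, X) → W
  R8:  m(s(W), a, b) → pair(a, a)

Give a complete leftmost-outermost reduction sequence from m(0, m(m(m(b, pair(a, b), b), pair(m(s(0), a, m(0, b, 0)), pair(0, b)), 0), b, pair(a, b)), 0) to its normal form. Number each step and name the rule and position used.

b

1. m(0, m(m(m(b, pair(a, b), b), pair(m(s(0), a, m(0, b, 0)), pair(0, b)), 0), b, pair(a, b)), 0)  →  m(m(m(b, pair(a, b), b), pair(m(s(0), a, m(0, b, 0)), pair(0, b)), 0), b, pair(a, b))   [R7 at ε]
2. m(m(m(b, pair(a, b), b), pair(m(s(0), a, m(0, b, 0)), pair(0, b)), 0), b, pair(a, b))  →  m(m(b, pair(m(s(0), a, m(0, b, 0)), pair(0, b)), 0), b, pair(a, b))   [R3 at 1.1]
3. m(m(b, pair(m(s(0), a, m(0, b, 0)), pair(0, b)), 0), b, pair(a, b))  →  m(0, b, pair(a, b))   [R3 at 1]
4. m(0, b, pair(a, b))  →  b   [R7 at ε]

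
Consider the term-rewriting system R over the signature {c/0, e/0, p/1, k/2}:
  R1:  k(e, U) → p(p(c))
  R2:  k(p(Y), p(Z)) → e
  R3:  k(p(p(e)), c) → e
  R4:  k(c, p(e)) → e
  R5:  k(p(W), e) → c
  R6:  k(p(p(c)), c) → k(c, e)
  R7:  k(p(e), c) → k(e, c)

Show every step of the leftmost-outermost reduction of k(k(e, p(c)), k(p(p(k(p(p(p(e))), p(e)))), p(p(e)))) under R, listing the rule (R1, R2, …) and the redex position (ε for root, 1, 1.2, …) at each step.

c

1. k(k(e, p(c)), k(p(p(k(p(p(p(e))), p(e)))), p(p(e))))  →  k(p(p(c)), k(p(p(k(p(p(p(e))), p(e)))), p(p(e))))   [R1 at 1]
2. k(p(p(c)), k(p(p(k(p(p(p(e))), p(e)))), p(p(e))))  →  k(p(p(c)), e)   [R2 at 2]
3. k(p(p(c)), e)  →  c   [R5 at ε]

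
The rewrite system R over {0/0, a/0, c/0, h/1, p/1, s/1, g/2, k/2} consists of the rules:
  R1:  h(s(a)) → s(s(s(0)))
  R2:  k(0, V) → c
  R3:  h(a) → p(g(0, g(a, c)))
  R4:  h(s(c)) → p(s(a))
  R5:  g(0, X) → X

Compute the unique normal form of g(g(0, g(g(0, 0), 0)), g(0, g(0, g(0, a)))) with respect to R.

1. g(g(0, g(g(0, 0), 0)), g(0, g(0, g(0, a))))  →  g(g(g(0, 0), 0), g(0, g(0, g(0, a))))   [R5 at 1]
2. g(g(g(0, 0), 0), g(0, g(0, g(0, a))))  →  g(g(0, 0), g(0, g(0, g(0, a))))   [R5 at 1.1]
3. g(g(0, 0), g(0, g(0, g(0, a))))  →  g(0, g(0, g(0, g(0, a))))   [R5 at 1]
4. g(0, g(0, g(0, g(0, a))))  →  g(0, g(0, g(0, a)))   [R5 at ε]
5. g(0, g(0, g(0, a)))  →  g(0, g(0, a))   [R5 at ε]
6. g(0, g(0, a))  →  g(0, a)   [R5 at ε]
7. g(0, a)  →  a   [R5 at ε]

a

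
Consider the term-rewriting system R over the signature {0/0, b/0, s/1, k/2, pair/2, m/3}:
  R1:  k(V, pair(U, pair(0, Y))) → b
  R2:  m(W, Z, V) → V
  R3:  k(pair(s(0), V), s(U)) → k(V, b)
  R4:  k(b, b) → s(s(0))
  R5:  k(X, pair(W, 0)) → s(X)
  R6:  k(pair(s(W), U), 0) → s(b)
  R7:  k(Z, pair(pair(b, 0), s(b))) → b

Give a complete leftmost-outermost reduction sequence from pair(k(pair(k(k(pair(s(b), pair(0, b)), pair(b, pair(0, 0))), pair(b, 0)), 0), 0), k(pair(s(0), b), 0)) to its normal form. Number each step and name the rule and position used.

pair(s(b), s(b))

1. pair(k(pair(k(k(pair(s(b), pair(0, b)), pair(b, pair(0, 0))), pair(b, 0)), 0), 0), k(pair(s(0), b), 0))  →  pair(k(pair(s(k(pair(s(b), pair(0, b)), pair(b, pair(0, 0)))), 0), 0), k(pair(s(0), b), 0))   [R5 at 1.1.1]
2. pair(k(pair(s(k(pair(s(b), pair(0, b)), pair(b, pair(0, 0)))), 0), 0), k(pair(s(0), b), 0))  →  pair(s(b), k(pair(s(0), b), 0))   [R6 at 1]
3. pair(s(b), k(pair(s(0), b), 0))  →  pair(s(b), s(b))   [R6 at 2]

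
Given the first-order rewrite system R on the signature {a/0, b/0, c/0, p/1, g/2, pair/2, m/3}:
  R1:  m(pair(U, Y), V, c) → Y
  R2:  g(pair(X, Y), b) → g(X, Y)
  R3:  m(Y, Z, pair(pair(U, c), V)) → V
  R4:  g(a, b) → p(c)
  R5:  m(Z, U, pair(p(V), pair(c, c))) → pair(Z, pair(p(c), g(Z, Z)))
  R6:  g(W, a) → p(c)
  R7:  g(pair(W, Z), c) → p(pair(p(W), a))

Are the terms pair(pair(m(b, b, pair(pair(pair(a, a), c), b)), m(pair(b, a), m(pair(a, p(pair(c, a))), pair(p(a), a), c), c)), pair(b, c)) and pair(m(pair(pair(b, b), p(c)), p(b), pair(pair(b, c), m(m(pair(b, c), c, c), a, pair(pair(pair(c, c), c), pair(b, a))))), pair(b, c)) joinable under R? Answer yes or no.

Reduce t₁ = pair(pair(m(b, b, pair(pair(pair(a, a), c), b)), m(pair(b, a), m(pair(a, p(pair(c, a))), pair(p(a), a), c), c)), pair(b, c)):
1. pair(pair(m(b, b, pair(pair(pair(a, a), c), b)), m(pair(b, a), m(pair(a, p(pair(c, a))), pair(p(a), a), c), c)), pair(b, c))  →  pair(pair(b, m(pair(b, a), m(pair(a, p(pair(c, a))), pair(p(a), a), c), c)), pair(b, c))   [R3 at 1.1]
2. pair(pair(b, m(pair(b, a), m(pair(a, p(pair(c, a))), pair(p(a), a), c), c)), pair(b, c))  →  pair(pair(b, a), pair(b, c))   [R1 at 1.2]

Reduce t₂ = pair(m(pair(pair(b, b), p(c)), p(b), pair(pair(b, c), m(m(pair(b, c), c, c), a, pair(pair(pair(c, c), c), pair(b, a))))), pair(b, c)):
1. pair(m(pair(pair(b, b), p(c)), p(b), pair(pair(b, c), m(m(pair(b, c), c, c), a, pair(pair(pair(c, c), c), pair(b, a))))), pair(b, c))  →  pair(m(m(pair(b, c), c, c), a, pair(pair(pair(c, c), c), pair(b, a))), pair(b, c))   [R3 at 1]
2. pair(m(m(pair(b, c), c, c), a, pair(pair(pair(c, c), c), pair(b, a))), pair(b, c))  →  pair(pair(b, a), pair(b, c))   [R3 at 1]

yes — NF(t₁) = pair(pair(b, a), pair(b, c)), NF(t₂) = pair(pair(b, a), pair(b, c))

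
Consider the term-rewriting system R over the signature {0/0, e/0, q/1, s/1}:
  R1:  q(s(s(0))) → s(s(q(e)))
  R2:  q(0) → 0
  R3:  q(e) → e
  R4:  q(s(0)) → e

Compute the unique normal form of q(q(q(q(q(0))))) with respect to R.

1. q(q(q(q(q(0)))))  →  q(q(q(q(0))))   [R2 at 1.1.1.1]
2. q(q(q(q(0))))  →  q(q(q(0)))   [R2 at 1.1.1]
3. q(q(q(0)))  →  q(q(0))   [R2 at 1.1]
4. q(q(0))  →  q(0)   [R2 at 1]
5. q(0)  →  0   [R2 at ε]

0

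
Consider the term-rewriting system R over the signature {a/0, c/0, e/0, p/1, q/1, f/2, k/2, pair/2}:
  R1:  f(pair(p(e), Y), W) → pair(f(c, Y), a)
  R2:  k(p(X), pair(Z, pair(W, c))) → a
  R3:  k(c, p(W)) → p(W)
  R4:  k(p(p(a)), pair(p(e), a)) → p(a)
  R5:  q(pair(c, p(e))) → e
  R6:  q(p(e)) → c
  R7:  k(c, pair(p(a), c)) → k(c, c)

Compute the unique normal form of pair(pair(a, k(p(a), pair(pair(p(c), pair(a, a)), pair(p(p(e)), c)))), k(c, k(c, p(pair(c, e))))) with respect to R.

pair(pair(a, a), p(pair(c, e)))

1. pair(pair(a, k(p(a), pair(pair(p(c), pair(a, a)), pair(p(p(e)), c)))), k(c, k(c, p(pair(c, e)))))  →  pair(pair(a, a), k(c, k(c, p(pair(c, e)))))   [R2 at 1.2]
2. pair(pair(a, a), k(c, k(c, p(pair(c, e)))))  →  pair(pair(a, a), k(c, p(pair(c, e))))   [R3 at 2.2]
3. pair(pair(a, a), k(c, p(pair(c, e))))  →  pair(pair(a, a), p(pair(c, e)))   [R3 at 2]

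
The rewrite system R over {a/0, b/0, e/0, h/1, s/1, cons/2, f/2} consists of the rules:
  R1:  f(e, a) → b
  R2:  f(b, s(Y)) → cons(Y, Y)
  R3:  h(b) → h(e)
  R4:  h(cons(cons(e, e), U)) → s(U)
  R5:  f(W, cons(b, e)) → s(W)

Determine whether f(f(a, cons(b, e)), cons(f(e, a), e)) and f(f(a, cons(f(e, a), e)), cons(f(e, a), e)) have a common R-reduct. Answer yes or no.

Reduce t₁ = f(f(a, cons(b, e)), cons(f(e, a), e)):
1. f(f(a, cons(b, e)), cons(f(e, a), e))  →  f(s(a), cons(f(e, a), e))   [R5 at 1]
2. f(s(a), cons(f(e, a), e))  →  f(s(a), cons(b, e))   [R1 at 2.1]
3. f(s(a), cons(b, e))  →  s(s(a))   [R5 at ε]

Reduce t₂ = f(f(a, cons(f(e, a), e)), cons(f(e, a), e)):
1. f(f(a, cons(f(e, a), e)), cons(f(e, a), e))  →  f(f(a, cons(b, e)), cons(f(e, a), e))   [R1 at 1.2.1]
2. f(f(a, cons(b, e)), cons(f(e, a), e))  →  f(s(a), cons(f(e, a), e))   [R5 at 1]
3. f(s(a), cons(f(e, a), e))  →  f(s(a), cons(b, e))   [R1 at 2.1]
4. f(s(a), cons(b, e))  →  s(s(a))   [R5 at ε]

yes — NF(t₁) = s(s(a)), NF(t₂) = s(s(a))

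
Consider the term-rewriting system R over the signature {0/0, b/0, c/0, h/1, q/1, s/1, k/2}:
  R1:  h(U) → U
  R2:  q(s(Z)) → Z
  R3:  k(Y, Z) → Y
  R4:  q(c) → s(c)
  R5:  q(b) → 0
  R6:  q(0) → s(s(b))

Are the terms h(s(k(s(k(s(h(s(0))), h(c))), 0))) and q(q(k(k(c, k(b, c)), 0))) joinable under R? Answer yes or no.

no — NF(t₁) = s(s(s(s(0)))), NF(t₂) = c

Reduce t₁ = h(s(k(s(k(s(h(s(0))), h(c))), 0))):
1. h(s(k(s(k(s(h(s(0))), h(c))), 0)))  →  s(k(s(k(s(h(s(0))), h(c))), 0))   [R1 at ε]
2. s(k(s(k(s(h(s(0))), h(c))), 0))  →  s(s(k(s(h(s(0))), h(c))))   [R3 at 1]
3. s(s(k(s(h(s(0))), h(c))))  →  s(s(s(h(s(0)))))   [R3 at 1.1]
4. s(s(s(h(s(0)))))  →  s(s(s(s(0))))   [R1 at 1.1.1]

Reduce t₂ = q(q(k(k(c, k(b, c)), 0))):
1. q(q(k(k(c, k(b, c)), 0)))  →  q(q(k(c, k(b, c))))   [R3 at 1.1]
2. q(q(k(c, k(b, c))))  →  q(q(c))   [R3 at 1.1]
3. q(q(c))  →  q(s(c))   [R4 at 1]
4. q(s(c))  →  c   [R2 at ε]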